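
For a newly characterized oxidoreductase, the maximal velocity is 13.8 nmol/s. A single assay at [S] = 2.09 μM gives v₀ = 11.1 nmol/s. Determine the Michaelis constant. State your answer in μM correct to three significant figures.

0.508 μM

From v = Vmax[S]/(Km+[S]), Km = [S](Vmax − v)/v.
Km = 2.09 × (13.8 − 11.1) / 11.1 = 5.643/11.1 = 0.508 μM.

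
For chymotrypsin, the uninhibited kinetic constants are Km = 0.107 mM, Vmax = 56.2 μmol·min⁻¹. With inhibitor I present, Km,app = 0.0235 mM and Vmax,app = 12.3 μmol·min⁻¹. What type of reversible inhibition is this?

uncompetitive

Both Km and Vmax decrease by the same factor (~4.56-fold) — characteristic of uncompetitive inhibition.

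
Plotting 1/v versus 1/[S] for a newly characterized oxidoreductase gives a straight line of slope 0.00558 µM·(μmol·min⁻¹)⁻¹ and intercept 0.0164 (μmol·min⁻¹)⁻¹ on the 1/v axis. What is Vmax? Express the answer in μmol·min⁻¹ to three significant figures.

61.0 μmol·min⁻¹

The y-intercept of a Lineweaver–Burk plot equals 1/Vmax, so Vmax = 1/0.0164 = 61.0 μmol·min⁻¹.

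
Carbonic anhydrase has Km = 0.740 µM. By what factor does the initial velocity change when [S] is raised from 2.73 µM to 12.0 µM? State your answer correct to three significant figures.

1.20

The fractional saturations are [S]/(Km+[S]) = 2.73/3.470 = 0.7867 and 12.0/12.74 = 0.9419.
v₂/v₁ is just their ratio: 0.9419/0.7867 = 1.20.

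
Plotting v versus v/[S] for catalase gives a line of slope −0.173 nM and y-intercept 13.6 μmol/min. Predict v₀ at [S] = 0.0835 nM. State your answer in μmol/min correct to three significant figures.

In the Eadie–Hofstee form v = Vmax − Km·(v/[S]), the slope is −Km and the intercept is Vmax, so Km = 0.173 nM and Vmax = 13.6 μmol/min.
v = 13.6 × 0.0835/(0.173 + 0.0835) = 4.43 μmol/min.

4.43 μmol/min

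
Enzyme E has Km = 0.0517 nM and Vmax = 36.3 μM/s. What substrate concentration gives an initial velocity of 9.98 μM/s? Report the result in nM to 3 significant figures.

0.0196 nM

Rearranging v = Vmax[S]/(Km+[S]) gives [S] = Km·v/(Vmax − v).
[S] = 0.0517 × 9.98 / (36.3 − 9.98) = 0.5160/26.32 = 0.0196 nM.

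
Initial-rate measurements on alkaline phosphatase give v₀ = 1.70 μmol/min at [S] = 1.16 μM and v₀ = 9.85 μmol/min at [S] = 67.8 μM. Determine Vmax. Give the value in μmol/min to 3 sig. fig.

10.7 μmol/min

From v = Vmax[S]/(Km+[S]), each point gives Vmax = v(Km+[S])/[S].
Equating: 1.70(Km+1.16)/1.16 = 9.85(Km+67.8)/67.8.
1.466·Km + 1.70 = 0.1453·Km + 9.85, so (1.466 − 0.1453)·Km = 9.85 − 1.70.
Km = 8.150/1.320 = 6.17 μM; then Vmax = 1.70(6.17+1.16)/1.16 = 10.7 μmol/min.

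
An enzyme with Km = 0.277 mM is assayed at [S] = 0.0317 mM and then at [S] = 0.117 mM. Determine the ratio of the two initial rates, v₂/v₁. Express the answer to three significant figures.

2.89

Since Vmax cancels, v₂/v₁ = [S]₂(Km+[S]₁) / [S]₁(Km+[S]₂).
= 0.117×(0.277+0.0317) / (0.0317×(0.277+0.117)) = 0.03612/0.01249 = 2.89.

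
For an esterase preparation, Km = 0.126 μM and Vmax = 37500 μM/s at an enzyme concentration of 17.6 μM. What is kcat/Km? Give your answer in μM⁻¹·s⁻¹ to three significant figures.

kcat = Vmax/[E]total = 37500/17.6 = 2130 s⁻¹.
kcat/Km = 2130/0.126 = 16900 μM⁻¹·s⁻¹.

16900 μM⁻¹·s⁻¹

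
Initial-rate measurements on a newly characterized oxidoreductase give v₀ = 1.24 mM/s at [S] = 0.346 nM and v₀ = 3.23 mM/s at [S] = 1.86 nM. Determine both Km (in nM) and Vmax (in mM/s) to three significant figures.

From v = Vmax[S]/(Km+[S]), each point gives Vmax = v(Km+[S])/[S].
Equating: 1.24(Km+0.346)/0.346 = 3.23(Km+1.86)/1.86.
3.584·Km + 1.24 = 1.737·Km + 3.23, so (3.584 − 1.737)·Km = 3.23 − 1.24.
Km = 1.990/1.847 = 1.08 nM; then Vmax = 1.24(1.08+0.346)/0.346 = 5.10 mM/s.

Km = 1.08 nM; Vmax = 5.10 mM/s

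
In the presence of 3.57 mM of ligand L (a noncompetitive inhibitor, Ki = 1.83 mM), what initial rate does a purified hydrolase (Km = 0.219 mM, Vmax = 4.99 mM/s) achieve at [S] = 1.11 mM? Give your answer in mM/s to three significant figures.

1.41 mM/s

α = 1 + [I]/Ki = 1 + 3.57/1.83 = 2.951.
For a noncompetitive inhibitor, Vmax is reduced to Vmax/α while Km is unchanged: Km,app = 0.219 mM, Vmax,app = 1.69 mM/s.
v = Vmax,app·[S]/(Km,app + [S]) = 1.69 × 1.11/(0.219 + 1.11) = 1.41 mM/s.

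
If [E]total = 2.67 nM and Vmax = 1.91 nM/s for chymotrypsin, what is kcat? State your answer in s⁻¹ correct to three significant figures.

0.715 s⁻¹

kcat = Vmax/[E]total = 1.91 nM/s / 2.67 nM = 0.715 s⁻¹.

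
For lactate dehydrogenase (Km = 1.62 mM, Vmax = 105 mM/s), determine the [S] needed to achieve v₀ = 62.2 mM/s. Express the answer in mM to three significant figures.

The required fractional saturation is v/Vmax = 62.2/105 = 0.5924.
Then [S]/(Km+[S]) = 0.5924 ⇒ [S] = 1.62 × 0.5924/(1 − 0.5924) = 2.35 mM.

2.35 mM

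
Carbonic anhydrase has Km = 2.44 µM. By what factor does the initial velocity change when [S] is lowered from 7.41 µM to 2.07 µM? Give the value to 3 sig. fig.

0.610

The fractional saturations are [S]/(Km+[S]) = 7.41/9.850 = 0.7523 and 2.07/4.510 = 0.4590.
v₂/v₁ is just their ratio: 0.4590/0.7523 = 0.610.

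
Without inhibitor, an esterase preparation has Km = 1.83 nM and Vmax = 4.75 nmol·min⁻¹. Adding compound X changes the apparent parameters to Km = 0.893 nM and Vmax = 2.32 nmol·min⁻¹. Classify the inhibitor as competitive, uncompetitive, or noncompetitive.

Both Km and Vmax decrease by the same factor (~2.05-fold) — characteristic of uncompetitive inhibition.

uncompetitive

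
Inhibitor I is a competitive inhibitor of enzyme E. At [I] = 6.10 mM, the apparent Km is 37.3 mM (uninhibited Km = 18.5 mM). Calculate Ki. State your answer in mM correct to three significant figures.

6.00 mM

Competitive: Km,app = α·Km with α = 1 + [I]/Ki.
α = Km,app/Km = 37.3/18.5 = 2.016.
Since α = 1 + [I]/Ki, [I]/Ki = 2.016 − 1 = 1.016 and Ki = 6.10/1.016 = 6.00 mM.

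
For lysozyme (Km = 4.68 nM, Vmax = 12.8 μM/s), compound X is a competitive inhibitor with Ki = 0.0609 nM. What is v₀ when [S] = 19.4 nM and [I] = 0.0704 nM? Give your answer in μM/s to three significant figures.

8.42 μM/s

With α = 1 + [I]/Ki = 1 + 0.0704/0.0609 = 2.156, the competitive rate law is v = Vmax[S] / (αKm + [S]).
v = 12.8×19.4 / (2.156×4.68 + 19.4) = 248.3/29.49 = 8.42 μM/s.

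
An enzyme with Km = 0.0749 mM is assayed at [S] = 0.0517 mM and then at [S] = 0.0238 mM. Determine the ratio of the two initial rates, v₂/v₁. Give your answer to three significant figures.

0.590

The fractional saturations are [S]/(Km+[S]) = 0.0517/0.1266 = 0.4084 and 0.0238/0.09870 = 0.2411.
v₂/v₁ is just their ratio: 0.2411/0.4084 = 0.590.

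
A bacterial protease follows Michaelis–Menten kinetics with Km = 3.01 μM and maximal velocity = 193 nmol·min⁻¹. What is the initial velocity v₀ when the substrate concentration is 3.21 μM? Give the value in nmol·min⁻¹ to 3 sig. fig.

[S]/(Km+[S]) = 3.21/6.220 = 0.5161, the fractional saturation.
v = 0.5161 × Vmax = 0.5161 × 193 = 99.6 nmol·min⁻¹.

99.6 nmol·min⁻¹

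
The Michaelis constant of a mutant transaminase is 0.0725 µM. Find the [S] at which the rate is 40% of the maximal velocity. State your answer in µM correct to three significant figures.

v/Vmax = [S]/(Km+[S]) = 0.4, so [S] = Km·0.4/(1 − 0.4) = 0.0725 × 0.6667.
[S] = 0.0483 µM.

0.0483 µM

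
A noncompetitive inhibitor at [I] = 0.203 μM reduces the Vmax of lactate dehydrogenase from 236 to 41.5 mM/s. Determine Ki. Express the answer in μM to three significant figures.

Noncompetitive: Vmax,app = Vmax/α with α = 1 + [I]/Ki.
α = Vmax/Vmax,app = 236/41.5 = 5.687.
Ki = [I]/(α − 1) = 0.203/4.687 = 0.0433 μM.

0.0433 μM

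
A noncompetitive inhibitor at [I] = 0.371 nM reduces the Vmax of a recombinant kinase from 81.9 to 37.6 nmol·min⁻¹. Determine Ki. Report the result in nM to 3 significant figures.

Noncompetitive: Vmax,app = Vmax/α with α = 1 + [I]/Ki.
α = Vmax/Vmax,app = 81.9/37.6 = 2.178.
Since α = 1 + [I]/Ki, [I]/Ki = 2.178 − 1 = 1.178 and Ki = 0.371/1.178 = 0.315 nM.

0.315 nM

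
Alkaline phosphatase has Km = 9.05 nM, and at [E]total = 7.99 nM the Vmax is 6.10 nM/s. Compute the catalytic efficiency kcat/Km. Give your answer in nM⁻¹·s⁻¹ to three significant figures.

kcat = Vmax/[E]total = 6.10/7.99 = 0.763 s⁻¹.
kcat/Km = 0.763/9.05 = 0.0844 nM⁻¹·s⁻¹.

0.0844 nM⁻¹·s⁻¹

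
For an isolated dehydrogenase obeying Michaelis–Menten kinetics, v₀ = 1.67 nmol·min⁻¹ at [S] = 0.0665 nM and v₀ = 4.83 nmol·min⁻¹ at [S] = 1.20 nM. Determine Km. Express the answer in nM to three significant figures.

From v = Vmax[S]/(Km+[S]), each point gives Vmax = v(Km+[S])/[S].
Equating: 1.67(Km+0.0665)/0.0665 = 4.83(Km+1.20)/1.20.
25.11·Km + 1.67 = 4.025·Km + 4.83, so (25.11 − 4.025)·Km = 4.83 − 1.67.
Km = 3.160/21.09 = 0.150 nM; then Vmax = 1.67(0.150+0.0665)/0.0665 = 5.43 nmol·min⁻¹.

0.150 nM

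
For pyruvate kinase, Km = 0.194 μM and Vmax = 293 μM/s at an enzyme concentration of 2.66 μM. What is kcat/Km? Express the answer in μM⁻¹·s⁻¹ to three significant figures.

kcat = Vmax/[E]total = 293/2.66 = 110 s⁻¹.
kcat/Km = 110/0.194 = 568 μM⁻¹·s⁻¹.

568 μM⁻¹·s⁻¹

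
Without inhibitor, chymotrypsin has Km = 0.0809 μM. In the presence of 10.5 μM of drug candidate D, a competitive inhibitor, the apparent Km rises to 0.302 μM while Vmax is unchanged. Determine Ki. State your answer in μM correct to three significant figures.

Competitive: Km,app = α·Km with α = 1 + [I]/Ki.
α = Km,app/Km = 0.302/0.0809 = 3.733.
Ki = [I]/(α − 1) = 10.5/2.733 = 3.84 μM.

3.84 μM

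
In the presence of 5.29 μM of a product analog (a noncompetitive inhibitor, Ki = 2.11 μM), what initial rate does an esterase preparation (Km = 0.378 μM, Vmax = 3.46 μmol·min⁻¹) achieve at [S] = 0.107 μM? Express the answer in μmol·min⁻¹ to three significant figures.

α = 1 + [I]/Ki = 1 + 5.29/2.11 = 3.507.
For a noncompetitive inhibitor, Vmax is reduced to Vmax/α while Km is unchanged: Km,app = 0.378 μM, Vmax,app = 0.987 μmol·min⁻¹.
v = Vmax,app·[S]/(Km,app + [S]) = 0.987 × 0.107/(0.378 + 0.107) = 0.218 μmol·min⁻¹.

0.218 μmol·min⁻¹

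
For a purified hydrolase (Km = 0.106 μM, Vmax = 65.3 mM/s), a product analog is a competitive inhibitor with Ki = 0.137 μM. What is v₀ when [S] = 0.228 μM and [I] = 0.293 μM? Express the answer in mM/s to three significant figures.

α = 1 + [I]/Ki = 1 + 0.293/0.137 = 3.139.
For a competitive inhibitor, Vmax is unchanged and the apparent Km becomes α·Km: Km,app = 0.333 μM, Vmax,app = 65.3 mM/s.
v = Vmax,app·[S]/(Km,app + [S]) = 65.3 × 0.228/(0.333 + 0.228) = 26.6 mM/s.

26.6 mM/s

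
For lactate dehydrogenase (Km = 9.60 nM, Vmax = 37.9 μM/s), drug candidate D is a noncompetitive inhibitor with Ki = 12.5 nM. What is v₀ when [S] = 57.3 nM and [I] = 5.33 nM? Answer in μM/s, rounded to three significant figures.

α = 1 + [I]/Ki = 1 + 5.33/12.5 = 1.426.
For a noncompetitive inhibitor, Vmax is reduced to Vmax/α while Km is unchanged: Km,app = 9.60 nM, Vmax,app = 26.6 μM/s.
v = Vmax,app·[S]/(Km,app + [S]) = 26.6 × 57.3/(9.60 + 57.3) = 22.8 μM/s.

22.8 μM/s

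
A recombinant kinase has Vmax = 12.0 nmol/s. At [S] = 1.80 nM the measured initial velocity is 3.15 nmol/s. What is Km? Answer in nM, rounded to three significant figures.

5.06 nM

From v = Vmax[S]/(Km+[S]), Km = [S](Vmax − v)/v.
Km = 1.80 × (12.0 − 3.15) / 3.15 = 15.93/3.15 = 5.06 nM.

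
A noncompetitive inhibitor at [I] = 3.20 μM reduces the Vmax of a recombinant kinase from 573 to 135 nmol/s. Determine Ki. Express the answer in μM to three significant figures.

Noncompetitive: Vmax,app = Vmax/α with α = 1 + [I]/Ki.
α = Vmax/Vmax,app = 573/135 = 4.244.
Since α = 1 + [I]/Ki, [I]/Ki = 4.244 − 1 = 3.244 and Ki = 3.20/3.244 = 0.986 μM.

0.986 μM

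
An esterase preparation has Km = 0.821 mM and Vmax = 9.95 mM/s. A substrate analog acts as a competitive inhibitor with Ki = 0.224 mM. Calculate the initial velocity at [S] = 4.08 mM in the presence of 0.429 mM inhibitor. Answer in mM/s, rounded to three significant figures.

With α = 1 + [I]/Ki = 1 + 0.429/0.224 = 2.915, the competitive rate law is v = Vmax[S] / (αKm + [S]).
v = 9.95×4.08 / (2.915×0.821 + 4.08) = 40.60/6.473 = 6.27 mM/s.

6.27 mM/s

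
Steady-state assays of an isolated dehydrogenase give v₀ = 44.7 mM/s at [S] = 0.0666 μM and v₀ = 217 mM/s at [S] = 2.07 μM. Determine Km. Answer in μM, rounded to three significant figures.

0.304 μM

In reciprocal form, 1/v = (Km/Vmax)·(1/[S]) + 1/Vmax. The two points give (1/[S], 1/v) = (15.02, 0.02237) and (0.4831, 0.004608).
Slope = (0.02237 − 0.004608)/(15.02 − 0.4831) = 0.001222; intercept = 0.02237 − 0.001222×15.02 = 0.004018.
Vmax = 1/intercept = 249 mM/s; Km = slope × Vmax = 0.001222 × 249 = 0.304 μM.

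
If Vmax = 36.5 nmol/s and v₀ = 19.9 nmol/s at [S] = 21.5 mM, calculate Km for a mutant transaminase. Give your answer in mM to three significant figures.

v/Vmax = 19.9/36.5 = 0.5452 = [S]/(Km+[S]).
So Km + [S] = [S]/0.5452 = 39.43 mM, giving Km = 39.43 − 21.5 = 17.9 mM.

17.9 mM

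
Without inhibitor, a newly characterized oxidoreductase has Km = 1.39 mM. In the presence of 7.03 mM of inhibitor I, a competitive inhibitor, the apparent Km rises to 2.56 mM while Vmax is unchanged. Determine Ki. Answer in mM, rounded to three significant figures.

8.35 mM

Competitive: Km,app = α·Km with α = 1 + [I]/Ki.
α = Km,app/Km = 2.56/1.39 = 1.842.
Ki = [I]/(α − 1) = 7.03/0.8417 = 8.35 mM.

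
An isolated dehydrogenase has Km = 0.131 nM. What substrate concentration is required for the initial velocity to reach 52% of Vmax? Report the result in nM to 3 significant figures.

v/Vmax = [S]/(Km+[S]) = 0.52, so [S] = Km·0.52/(1 − 0.52) = 0.131 × 1.083.
[S] = 0.142 nM.

0.142 nM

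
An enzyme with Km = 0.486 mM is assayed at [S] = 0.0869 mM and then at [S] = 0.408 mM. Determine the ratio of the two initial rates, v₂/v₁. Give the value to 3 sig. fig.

3.01

Since Vmax cancels, v₂/v₁ = [S]₂(Km+[S]₁) / [S]₁(Km+[S]₂).
= 0.408×(0.486+0.0869) / (0.0869×(0.486+0.408)) = 0.2337/0.07769 = 3.01.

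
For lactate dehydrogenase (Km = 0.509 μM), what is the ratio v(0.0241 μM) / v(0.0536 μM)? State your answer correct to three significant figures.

The fractional saturations are [S]/(Km+[S]) = 0.0536/0.5626 = 0.09527 and 0.0241/0.5331 = 0.04521.
v₂/v₁ is just their ratio: 0.04521/0.09527 = 0.475.

0.475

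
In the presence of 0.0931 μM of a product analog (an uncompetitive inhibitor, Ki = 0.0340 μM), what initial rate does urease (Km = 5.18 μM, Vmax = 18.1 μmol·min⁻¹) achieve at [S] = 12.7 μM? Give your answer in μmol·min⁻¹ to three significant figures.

α = 1 + [I]/Ki = 1 + 0.0931/0.0340 = 3.738.
For an uncompetitive inhibitor, both parameters are divided by α, giving Vmax/α and Km/α: Km,app = 1.39 μM, Vmax,app = 4.84 μmol·min⁻¹.
v = Vmax,app·[S]/(Km,app + [S]) = 4.84 × 12.7/(1.39 + 12.7) = 4.37 μmol·min⁻¹.

4.37 μmol·min⁻¹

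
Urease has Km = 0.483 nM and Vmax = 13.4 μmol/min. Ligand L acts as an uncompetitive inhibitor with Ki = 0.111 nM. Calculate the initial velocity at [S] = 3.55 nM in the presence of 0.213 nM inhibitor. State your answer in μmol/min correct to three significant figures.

4.39 μmol/min

With α = 1 + [I]/Ki = 1 + 0.213/0.111 = 2.919, the uncompetitive rate law is v = (Vmax/α)·[S] / (Km/α + [S]).
v = (13.4/2.919)×3.55 / (0.483/2.919 + 3.55) = 16.30/3.715 = 4.39 μmol/min.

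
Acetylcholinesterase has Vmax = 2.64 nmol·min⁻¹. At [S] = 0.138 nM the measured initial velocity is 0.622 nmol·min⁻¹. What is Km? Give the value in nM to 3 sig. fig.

0.448 nM

From v = Vmax[S]/(Km+[S]), Km = [S](Vmax − v)/v.
Km = 0.138 × (2.64 − 0.622) / 0.622 = 0.2785/0.622 = 0.448 nM.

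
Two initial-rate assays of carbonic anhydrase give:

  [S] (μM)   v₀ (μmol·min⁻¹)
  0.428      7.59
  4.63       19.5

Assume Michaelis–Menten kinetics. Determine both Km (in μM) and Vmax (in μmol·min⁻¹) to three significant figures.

Km = 0.881 μM; Vmax = 23.2 μmol·min⁻¹

In reciprocal form, 1/v = (Km/Vmax)·(1/[S]) + 1/Vmax. The two points give (1/[S], 1/v) = (2.336, 0.1318) and (0.2160, 0.05128).
Slope = (0.1318 − 0.05128)/(2.336 − 0.2160) = 0.03795; intercept = 0.1318 − 0.03795×2.336 = 0.04309.
Vmax = 1/intercept = 23.2 μmol·min⁻¹; Km = slope × Vmax = 0.03795 × 23.2 = 0.881 μM.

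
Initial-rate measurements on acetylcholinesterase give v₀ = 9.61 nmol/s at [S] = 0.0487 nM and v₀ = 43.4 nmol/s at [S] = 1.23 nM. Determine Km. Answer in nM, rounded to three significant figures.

In reciprocal form, 1/v = (Km/Vmax)·(1/[S]) + 1/Vmax. The two points give (1/[S], 1/v) = (20.53, 0.1041) and (0.8130, 0.02304).
Slope = (0.1041 − 0.02304)/(20.53 − 0.8130) = 0.004108; intercept = 0.1041 − 0.004108×20.53 = 0.01970.
Vmax = 1/intercept = 50.8 nmol/s; Km = slope × Vmax = 0.004108 × 50.8 = 0.209 nM.

0.209 nM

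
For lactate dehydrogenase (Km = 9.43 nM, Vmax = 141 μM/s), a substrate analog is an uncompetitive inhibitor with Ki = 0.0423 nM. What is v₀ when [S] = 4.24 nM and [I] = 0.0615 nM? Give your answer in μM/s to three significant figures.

With α = 1 + [I]/Ki = 1 + 0.0615/0.0423 = 2.454, the uncompetitive rate law is v = (Vmax/α)·[S] / (Km/α + [S]).
v = (141/2.454)×4.24 / (9.43/2.454 + 4.24) = 243.6/8.083 = 30.1 μM/s.

30.1 μM/s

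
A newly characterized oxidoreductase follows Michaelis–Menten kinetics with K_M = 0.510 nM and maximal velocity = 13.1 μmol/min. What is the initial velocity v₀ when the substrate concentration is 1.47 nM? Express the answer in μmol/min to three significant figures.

[S]/(Km+[S]) = 1.47/1.980 = 0.7424, the fractional saturation.
v = 0.7424 × Vmax = 0.7424 × 13.1 = 9.73 μmol/min.

9.73 μmol/min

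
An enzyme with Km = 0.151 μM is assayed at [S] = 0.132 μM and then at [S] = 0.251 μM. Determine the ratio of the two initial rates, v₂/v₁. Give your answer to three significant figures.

Since Vmax cancels, v₂/v₁ = [S]₂(Km+[S]₁) / [S]₁(Km+[S]₂).
= 0.251×(0.151+0.132) / (0.132×(0.151+0.251)) = 0.07103/0.05306 = 1.34.

1.34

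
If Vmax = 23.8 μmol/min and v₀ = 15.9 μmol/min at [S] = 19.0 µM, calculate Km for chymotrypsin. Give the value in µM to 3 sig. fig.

v/Vmax = 15.9/23.8 = 0.6681 = [S]/(Km+[S]).
So Km + [S] = [S]/0.6681 = 28.44 µM, giving Km = 28.44 − 19.0 = 9.44 µM.

9.44 µM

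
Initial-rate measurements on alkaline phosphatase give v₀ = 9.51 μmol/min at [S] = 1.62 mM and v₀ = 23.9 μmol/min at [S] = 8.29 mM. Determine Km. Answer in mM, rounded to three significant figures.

From v = Vmax[S]/(Km+[S]), each point gives Vmax = v(Km+[S])/[S].
Equating: 9.51(Km+1.62)/1.62 = 23.9(Km+8.29)/8.29.
5.870·Km + 9.51 = 2.883·Km + 23.9, so (5.870 − 2.883)·Km = 23.9 − 9.51.
Km = 14.39/2.987 = 4.82 mM; then Vmax = 9.51(4.82+1.62)/1.62 = 37.8 μmol/min.

4.82 mM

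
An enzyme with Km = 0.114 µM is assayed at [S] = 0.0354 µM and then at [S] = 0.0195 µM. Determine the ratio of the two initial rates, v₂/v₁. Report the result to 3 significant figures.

0.616

Since Vmax cancels, v₂/v₁ = [S]₂(Km+[S]₁) / [S]₁(Km+[S]₂).
= 0.0195×(0.114+0.0354) / (0.0354×(0.114+0.0195)) = 0.002913/0.004726 = 0.616.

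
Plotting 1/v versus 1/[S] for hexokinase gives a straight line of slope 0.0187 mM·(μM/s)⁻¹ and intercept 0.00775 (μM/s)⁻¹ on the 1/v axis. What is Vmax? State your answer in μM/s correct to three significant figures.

129 μM/s

The y-intercept of a Lineweaver–Burk plot equals 1/Vmax, so Vmax = 1/0.00775 = 129 μM/s.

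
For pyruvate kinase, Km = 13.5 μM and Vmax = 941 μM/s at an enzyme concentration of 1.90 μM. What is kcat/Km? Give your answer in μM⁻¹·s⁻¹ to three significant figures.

36.7 μM⁻¹·s⁻¹

kcat = Vmax/[E]total = 941/1.90 = 495 s⁻¹.
kcat/Km = 495/13.5 = 36.7 μM⁻¹·s⁻¹.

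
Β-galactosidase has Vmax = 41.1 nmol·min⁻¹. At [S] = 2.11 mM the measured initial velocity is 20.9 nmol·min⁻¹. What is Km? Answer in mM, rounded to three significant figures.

From v = Vmax[S]/(Km+[S]), Km = [S](Vmax − v)/v.
Km = 2.11 × (41.1 − 20.9) / 20.9 = 42.62/20.9 = 2.04 mM.

2.04 mM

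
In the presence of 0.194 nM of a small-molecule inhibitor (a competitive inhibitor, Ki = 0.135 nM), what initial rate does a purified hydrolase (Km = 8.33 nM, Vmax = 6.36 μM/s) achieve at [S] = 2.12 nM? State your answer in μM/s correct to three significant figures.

0.601 μM/s

With α = 1 + [I]/Ki = 1 + 0.194/0.135 = 2.437, the competitive rate law is v = Vmax[S] / (αKm + [S]).
v = 6.36×2.12 / (2.437×8.33 + 2.12) = 13.48/22.42 = 0.601 μM/s.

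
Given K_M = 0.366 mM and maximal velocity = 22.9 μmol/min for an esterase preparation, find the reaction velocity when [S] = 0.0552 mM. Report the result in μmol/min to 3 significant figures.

3.00 μmol/min

v = Vmax·[S]/(Km + [S]) = 22.9 × 0.0552 / (0.366 + 0.0552)
  = 1.264 / 0.4212 = 3.00 μmol/min.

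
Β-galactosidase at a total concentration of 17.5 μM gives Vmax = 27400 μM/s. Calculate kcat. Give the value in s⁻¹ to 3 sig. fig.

kcat = Vmax/[E]total = 27400 μM/s / 17.5 μM = 1570 s⁻¹.

1570 s⁻¹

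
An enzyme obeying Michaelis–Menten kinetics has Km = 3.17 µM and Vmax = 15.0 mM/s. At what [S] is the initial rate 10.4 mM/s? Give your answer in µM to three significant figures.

The required fractional saturation is v/Vmax = 10.4/15.0 = 0.6933.
Then [S]/(Km+[S]) = 0.6933 ⇒ [S] = 3.17 × 0.6933/(1 − 0.6933) = 7.17 µM.

7.17 µM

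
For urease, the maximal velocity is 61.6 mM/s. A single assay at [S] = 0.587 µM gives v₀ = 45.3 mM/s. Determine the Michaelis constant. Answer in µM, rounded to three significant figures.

v/Vmax = 45.3/61.6 = 0.7354 = [S]/(Km+[S]).
So Km + [S] = [S]/0.7354 = 0.7982 µM, giving Km = 0.7982 − 0.587 = 0.211 µM.

0.211 µM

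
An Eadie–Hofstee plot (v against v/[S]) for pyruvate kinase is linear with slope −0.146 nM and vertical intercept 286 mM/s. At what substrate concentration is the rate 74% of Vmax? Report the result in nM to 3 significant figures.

0.416 nM

The Eadie–Hofstee slope gives Km = 0.146 nM (slope = −Km).
v/Vmax = [S]/(Km+[S]) = 0.74 ⇒ [S] = Km·0.74/(1−0.74) = 0.146 × 2.846 = 0.416 nM.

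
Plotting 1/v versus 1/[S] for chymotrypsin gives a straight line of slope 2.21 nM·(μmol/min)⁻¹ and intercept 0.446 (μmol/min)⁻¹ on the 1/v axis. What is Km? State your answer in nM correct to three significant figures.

y-intercept = 1/Vmax ⇒ Vmax = 2.24 μmol/min; slope = Km/Vmax ⇒ Km = slope × Vmax.
Km = 2.21 × 2.24 = 4.96 nM.

4.96 nM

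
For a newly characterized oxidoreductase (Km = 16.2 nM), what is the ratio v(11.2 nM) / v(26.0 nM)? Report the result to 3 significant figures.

0.663

The fractional saturations are [S]/(Km+[S]) = 26.0/42.20 = 0.6161 and 11.2/27.40 = 0.4088.
v₂/v₁ is just their ratio: 0.4088/0.6161 = 0.663.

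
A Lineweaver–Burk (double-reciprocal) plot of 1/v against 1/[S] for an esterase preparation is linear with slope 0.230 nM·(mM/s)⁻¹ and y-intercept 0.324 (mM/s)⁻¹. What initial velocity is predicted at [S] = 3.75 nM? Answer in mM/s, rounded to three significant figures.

2.60 mM/s

The y-intercept is 1/Vmax, so Vmax = 1/0.324 = 3.09 mM/s.
The slope is Km/Vmax, so Km = 0.230 × 3.09 = 0.710 nM.
Then v = 3.09 × 3.75/(0.710 + 3.75) = 2.60 mM/s.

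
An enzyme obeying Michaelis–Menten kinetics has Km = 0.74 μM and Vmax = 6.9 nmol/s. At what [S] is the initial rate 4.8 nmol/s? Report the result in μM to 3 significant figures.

The required fractional saturation is v/Vmax = 4.8/6.9 = 0.6957.
Then [S]/(Km+[S]) = 0.6957 ⇒ [S] = 0.74 × 0.6957/(1 − 0.6957) = 1.69 μM.

1.69 μM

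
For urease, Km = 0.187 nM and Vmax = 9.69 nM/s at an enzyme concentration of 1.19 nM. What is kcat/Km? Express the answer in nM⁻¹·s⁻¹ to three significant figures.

kcat = Vmax/[E]total = 9.69/1.19 = 8.14 s⁻¹.
kcat/Km = 8.14/0.187 = 43.5 nM⁻¹·s⁻¹.

43.5 nM⁻¹·s⁻¹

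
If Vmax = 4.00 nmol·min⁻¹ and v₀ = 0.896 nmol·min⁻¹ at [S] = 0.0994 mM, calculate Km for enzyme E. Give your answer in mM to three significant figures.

0.344 mM

v/Vmax = 0.896/4.00 = 0.2240 = [S]/(Km+[S]).
So Km + [S] = [S]/0.2240 = 0.4438 mM, giving Km = 0.4438 − 0.0994 = 0.344 mM.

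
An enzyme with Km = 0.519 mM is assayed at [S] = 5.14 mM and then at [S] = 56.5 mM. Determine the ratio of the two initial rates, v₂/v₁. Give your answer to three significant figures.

1.09

The fractional saturations are [S]/(Km+[S]) = 5.14/5.659 = 0.9083 and 56.5/57.02 = 0.9909.
v₂/v₁ is just their ratio: 0.9909/0.9083 = 1.09.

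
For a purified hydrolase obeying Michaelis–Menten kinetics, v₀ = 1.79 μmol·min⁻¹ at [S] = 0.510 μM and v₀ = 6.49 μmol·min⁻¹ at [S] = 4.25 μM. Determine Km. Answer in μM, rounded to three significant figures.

In reciprocal form, 1/v = (Km/Vmax)·(1/[S]) + 1/Vmax. The two points give (1/[S], 1/v) = (1.961, 0.5587) and (0.2353, 0.1541).
Slope = (0.5587 − 0.1541)/(1.961 − 0.2353) = 0.2345; intercept = 0.5587 − 0.2345×1.961 = 0.09891.
Vmax = 1/intercept = 10.1 μmol·min⁻¹; Km = slope × Vmax = 0.2345 × 10.1 = 2.37 μM.

2.37 μM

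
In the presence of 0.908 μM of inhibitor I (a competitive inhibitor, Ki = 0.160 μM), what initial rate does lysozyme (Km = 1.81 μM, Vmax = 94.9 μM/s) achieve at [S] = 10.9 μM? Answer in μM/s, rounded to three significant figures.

45.0 μM/s

α = 1 + [I]/Ki = 1 + 0.908/0.160 = 6.675.
For a competitive inhibitor, Vmax is unchanged and the apparent Km becomes α·Km: Km,app = 12.1 μM, Vmax,app = 94.9 μM/s.
v = Vmax,app·[S]/(Km,app + [S]) = 94.9 × 10.9/(12.1 + 10.9) = 45.0 μM/s.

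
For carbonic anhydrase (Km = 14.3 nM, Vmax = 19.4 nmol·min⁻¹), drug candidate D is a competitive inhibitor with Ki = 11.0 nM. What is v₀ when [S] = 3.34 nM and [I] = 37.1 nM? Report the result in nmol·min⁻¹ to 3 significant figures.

0.984 nmol·min⁻¹

α = 1 + [I]/Ki = 1 + 37.1/11.0 = 4.373.
For a competitive inhibitor, Vmax is unchanged and the apparent Km becomes α·Km: Km,app = 62.5 nM, Vmax,app = 19.4 nmol·min⁻¹.
v = Vmax,app·[S]/(Km,app + [S]) = 19.4 × 3.34/(62.5 + 3.34) = 0.984 nmol·min⁻¹.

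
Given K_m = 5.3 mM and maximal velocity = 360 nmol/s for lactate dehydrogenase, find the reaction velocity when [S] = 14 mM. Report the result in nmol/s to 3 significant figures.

v = Vmax·[S]/(Km + [S]) = 360 × 14 / (5.3 + 14)
  = 5040 / 19.30 = 261 nmol/s.

261 nmol/s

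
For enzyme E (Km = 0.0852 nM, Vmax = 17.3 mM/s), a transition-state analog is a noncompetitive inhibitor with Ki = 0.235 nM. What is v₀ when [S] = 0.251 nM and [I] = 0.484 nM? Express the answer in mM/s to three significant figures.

4.22 mM/s

With α = 1 + [I]/Ki = 1 + 0.484/0.235 = 3.060, the noncompetitive rate law is v = (Vmax/α)·[S] / (Km + [S]).
v = (17.3/3.060)×0.251 / (0.0852 + 0.251) = 1.419/0.3362 = 4.22 mM/s.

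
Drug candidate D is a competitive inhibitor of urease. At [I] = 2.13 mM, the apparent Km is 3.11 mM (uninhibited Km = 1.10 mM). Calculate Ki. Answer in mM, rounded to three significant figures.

1.17 mM

Competitive: Km,app = α·Km with α = 1 + [I]/Ki.
α = Km,app/Km = 3.11/1.10 = 2.827.
Ki = [I]/(α − 1) = 2.13/1.827 = 1.17 mM.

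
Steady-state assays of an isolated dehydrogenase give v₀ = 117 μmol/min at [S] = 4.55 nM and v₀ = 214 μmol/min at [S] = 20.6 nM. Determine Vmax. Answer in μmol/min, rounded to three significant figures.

From v = Vmax[S]/(Km+[S]), each point gives Vmax = v(Km+[S])/[S].
Equating: 117(Km+4.55)/4.55 = 214(Km+20.6)/20.6.
25.71·Km + 117 = 10.39·Km + 214, so (25.71 − 10.39)·Km = 214 − 117.
Km = 97.00/15.33 = 6.33 nM; then Vmax = 117(6.33+4.55)/4.55 = 280 μmol/min.

280 μmol/min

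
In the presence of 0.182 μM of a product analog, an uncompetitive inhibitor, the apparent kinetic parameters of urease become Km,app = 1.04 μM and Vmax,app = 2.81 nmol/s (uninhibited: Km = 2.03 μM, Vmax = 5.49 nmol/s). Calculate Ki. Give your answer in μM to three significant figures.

0.191 μM

Uncompetitive: Vmax,app = Vmax/α (and Km,app = Km/α) with α = 1 + [I]/Ki.
α = Vmax/Vmax,app = 5.49/2.81 = 1.954.
Ki = [I]/(α − 1) = 0.182/0.9537 = 0.191 μM.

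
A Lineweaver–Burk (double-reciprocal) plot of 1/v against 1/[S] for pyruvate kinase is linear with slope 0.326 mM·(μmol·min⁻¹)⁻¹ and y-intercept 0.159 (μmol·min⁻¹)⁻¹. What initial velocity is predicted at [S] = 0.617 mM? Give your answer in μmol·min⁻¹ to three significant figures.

The y-intercept is 1/Vmax, so Vmax = 1/0.159 = 6.29 μmol·min⁻¹.
The slope is Km/Vmax, so Km = 0.326 × 6.29 = 2.05 mM.
Then v = 6.29 × 0.617/(2.05 + 0.617) = 1.45 μmol·min⁻¹.

1.45 μmol·min⁻¹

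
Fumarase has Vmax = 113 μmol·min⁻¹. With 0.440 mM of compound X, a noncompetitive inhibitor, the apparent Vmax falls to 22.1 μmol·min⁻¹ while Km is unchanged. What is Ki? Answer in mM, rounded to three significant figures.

0.107 mM

Noncompetitive: Vmax,app = Vmax/α with α = 1 + [I]/Ki.
α = Vmax/Vmax,app = 113/22.1 = 5.113.
Ki = [I]/(α − 1) = 0.440/4.113 = 0.107 mM.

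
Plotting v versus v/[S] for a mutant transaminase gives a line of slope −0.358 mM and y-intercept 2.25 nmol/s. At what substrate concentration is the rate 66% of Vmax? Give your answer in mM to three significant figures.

The Eadie–Hofstee slope gives Km = 0.358 mM (slope = −Km).
v/Vmax = [S]/(Km+[S]) = 0.66 ⇒ [S] = Km·0.66/(1−0.66) = 0.358 × 1.941 = 0.695 mM.

0.695 mM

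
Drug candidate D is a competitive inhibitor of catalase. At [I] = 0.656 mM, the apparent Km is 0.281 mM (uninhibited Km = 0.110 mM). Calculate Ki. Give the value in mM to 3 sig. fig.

0.422 mM

Competitive: Km,app = α·Km with α = 1 + [I]/Ki.
α = Km,app/Km = 0.281/0.110 = 2.555.
Ki = [I]/(α − 1) = 0.656/1.555 = 0.422 mM.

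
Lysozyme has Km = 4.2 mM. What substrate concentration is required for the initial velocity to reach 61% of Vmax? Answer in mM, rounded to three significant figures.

v/Vmax = [S]/(Km+[S]) = 0.61, so [S] = Km·0.61/(1 − 0.61) = 4.2 × 1.564.
[S] = 6.57 mM.

6.57 mM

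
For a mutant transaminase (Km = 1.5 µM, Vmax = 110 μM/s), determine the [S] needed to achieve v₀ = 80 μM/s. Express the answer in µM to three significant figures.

The required fractional saturation is v/Vmax = 80/110 = 0.7273.
Then [S]/(Km+[S]) = 0.7273 ⇒ [S] = 1.5 × 0.7273/(1 − 0.7273) = 4.00 µM.

4.00 µM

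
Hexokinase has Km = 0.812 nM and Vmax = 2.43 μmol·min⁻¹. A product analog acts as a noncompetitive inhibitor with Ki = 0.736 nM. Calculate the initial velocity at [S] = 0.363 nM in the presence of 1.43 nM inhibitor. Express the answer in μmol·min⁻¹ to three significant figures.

0.255 μmol·min⁻¹

With α = 1 + [I]/Ki = 1 + 1.43/0.736 = 2.943, the noncompetitive rate law is v = (Vmax/α)·[S] / (Km + [S]).
v = (2.43/2.943)×0.363 / (0.812 + 0.363) = 0.2997/1.175 = 0.255 μmol·min⁻¹.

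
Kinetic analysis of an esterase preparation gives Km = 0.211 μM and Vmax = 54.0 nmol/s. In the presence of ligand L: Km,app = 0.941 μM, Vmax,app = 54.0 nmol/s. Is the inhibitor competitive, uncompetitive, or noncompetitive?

competitive

Km increases (0.211 → 0.941 μM) while Vmax is unchanged — the hallmark of competitive inhibition.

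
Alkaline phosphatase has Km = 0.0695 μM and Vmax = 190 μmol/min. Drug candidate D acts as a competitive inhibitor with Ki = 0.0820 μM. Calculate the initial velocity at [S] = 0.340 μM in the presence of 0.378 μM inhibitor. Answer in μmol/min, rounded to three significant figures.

88.5 μmol/min

With α = 1 + [I]/Ki = 1 + 0.378/0.0820 = 5.610, the competitive rate law is v = Vmax[S] / (αKm + [S]).
v = 190×0.340 / (5.610×0.0695 + 0.340) = 64.60/0.7299 = 88.5 μmol/min.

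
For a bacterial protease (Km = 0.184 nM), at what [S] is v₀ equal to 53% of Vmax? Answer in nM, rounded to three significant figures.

0.207 nM

v/Vmax = [S]/(Km+[S]) = 0.53, so [S] = Km·0.53/(1 − 0.53) = 0.184 × 1.128.
[S] = 0.207 nM.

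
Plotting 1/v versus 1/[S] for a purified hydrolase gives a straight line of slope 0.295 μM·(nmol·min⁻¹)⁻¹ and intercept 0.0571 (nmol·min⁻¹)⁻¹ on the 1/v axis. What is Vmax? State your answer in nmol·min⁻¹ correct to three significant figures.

17.5 nmol·min⁻¹

The y-intercept of a Lineweaver–Burk plot equals 1/Vmax, so Vmax = 1/0.0571 = 17.5 nmol·min⁻¹.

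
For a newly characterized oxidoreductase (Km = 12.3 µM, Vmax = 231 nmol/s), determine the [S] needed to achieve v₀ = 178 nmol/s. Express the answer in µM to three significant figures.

The required fractional saturation is v/Vmax = 178/231 = 0.7706.
Then [S]/(Km+[S]) = 0.7706 ⇒ [S] = 12.3 × 0.7706/(1 − 0.7706) = 41.3 µM.

41.3 µM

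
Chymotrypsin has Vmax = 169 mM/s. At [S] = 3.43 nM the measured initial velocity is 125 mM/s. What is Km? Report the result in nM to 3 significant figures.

v/Vmax = 125/169 = 0.7396 = [S]/(Km+[S]).
So Km + [S] = [S]/0.7396 = 4.637 nM, giving Km = 4.637 − 3.43 = 1.21 nM.

1.21 nM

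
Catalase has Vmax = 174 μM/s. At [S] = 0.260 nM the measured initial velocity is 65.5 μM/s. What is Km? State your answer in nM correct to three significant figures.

0.431 nM

v/Vmax = 65.5/174 = 0.3764 = [S]/(Km+[S]).
So Km + [S] = [S]/0.3764 = 0.6907 nM, giving Km = 0.6907 − 0.260 = 0.431 nM.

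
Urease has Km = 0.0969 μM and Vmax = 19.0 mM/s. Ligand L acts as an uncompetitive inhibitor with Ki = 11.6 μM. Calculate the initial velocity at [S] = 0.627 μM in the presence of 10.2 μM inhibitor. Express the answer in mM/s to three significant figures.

9.34 mM/s

With α = 1 + [I]/Ki = 1 + 10.2/11.6 = 1.879, the uncompetitive rate law is v = (Vmax/α)·[S] / (Km/α + [S]).
v = (19.0/1.879)×0.627 / (0.0969/1.879 + 0.627) = 6.339/0.6786 = 9.34 mM/s.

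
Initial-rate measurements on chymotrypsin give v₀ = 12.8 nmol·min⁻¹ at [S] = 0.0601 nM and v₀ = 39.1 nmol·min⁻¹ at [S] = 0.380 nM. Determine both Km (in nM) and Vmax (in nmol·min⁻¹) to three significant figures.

From v = Vmax[S]/(Km+[S]), each point gives Vmax = v(Km+[S])/[S].
Equating: 12.8(Km+0.0601)/0.0601 = 39.1(Km+0.380)/0.380.
213.0·Km + 12.8 = 102.9·Km + 39.1, so (213.0 − 102.9)·Km = 39.1 − 12.8.
Km = 26.30/110.1 = 0.239 nM; then Vmax = 12.8(0.239+0.0601)/0.0601 = 63.7 nmol·min⁻¹.

Km = 0.239 nM; Vmax = 63.7 nmol·min⁻¹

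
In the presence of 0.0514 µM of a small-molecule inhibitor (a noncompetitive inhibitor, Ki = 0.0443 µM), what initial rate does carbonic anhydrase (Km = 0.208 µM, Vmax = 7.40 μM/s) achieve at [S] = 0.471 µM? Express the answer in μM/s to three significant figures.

With α = 1 + [I]/Ki = 1 + 0.0514/0.0443 = 2.160, the noncompetitive rate law is v = (Vmax/α)·[S] / (Km + [S]).
v = (7.40/2.160)×0.471 / (0.208 + 0.471) = 1.613/0.6790 = 2.38 μM/s.

2.38 μM/s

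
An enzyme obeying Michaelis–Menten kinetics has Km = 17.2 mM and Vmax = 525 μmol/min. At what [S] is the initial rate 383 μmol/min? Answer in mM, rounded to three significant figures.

46.4 mM

Rearranging v = Vmax[S]/(Km+[S]) gives [S] = Km·v/(Vmax − v).
[S] = 17.2 × 383 / (525 − 383) = 6588/142.0 = 46.4 mM.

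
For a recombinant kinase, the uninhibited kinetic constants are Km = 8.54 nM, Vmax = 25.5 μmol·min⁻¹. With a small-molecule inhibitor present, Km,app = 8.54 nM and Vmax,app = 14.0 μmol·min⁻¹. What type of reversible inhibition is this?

noncompetitive

Vmax decreases (25.5 → 14.0 μmol·min⁻¹) while Km is unchanged — pure noncompetitive inhibition.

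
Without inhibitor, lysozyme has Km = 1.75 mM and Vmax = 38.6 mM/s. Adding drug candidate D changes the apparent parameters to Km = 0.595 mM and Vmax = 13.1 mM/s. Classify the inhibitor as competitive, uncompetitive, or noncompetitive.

Both Km and Vmax decrease by the same factor (~2.94-fold) — characteristic of uncompetitive inhibition.

uncompetitive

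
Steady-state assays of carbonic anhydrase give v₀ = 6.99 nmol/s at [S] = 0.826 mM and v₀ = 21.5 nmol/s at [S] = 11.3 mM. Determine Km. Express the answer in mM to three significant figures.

2.21 mM

In reciprocal form, 1/v = (Km/Vmax)·(1/[S]) + 1/Vmax. The two points give (1/[S], 1/v) = (1.211, 0.1431) and (0.08850, 0.04651).
Slope = (0.1431 − 0.04651)/(1.211 − 0.08850) = 0.08604; intercept = 0.1431 − 0.08604×1.211 = 0.03890.
Vmax = 1/intercept = 25.7 nmol/s; Km = slope × Vmax = 0.08604 × 25.7 = 2.21 mM.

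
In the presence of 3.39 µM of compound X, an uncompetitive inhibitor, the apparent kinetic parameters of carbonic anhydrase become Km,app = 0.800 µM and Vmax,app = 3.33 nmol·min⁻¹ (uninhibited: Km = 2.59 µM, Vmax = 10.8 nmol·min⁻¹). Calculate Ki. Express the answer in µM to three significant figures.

1.51 µM

Uncompetitive: Vmax,app = Vmax/α (and Km,app = Km/α) with α = 1 + [I]/Ki.
α = Vmax/Vmax,app = 10.8/3.33 = 3.243.
Since α = 1 + [I]/Ki, [I]/Ki = 3.243 − 1 = 2.243 and Ki = 3.39/2.243 = 1.51 µM.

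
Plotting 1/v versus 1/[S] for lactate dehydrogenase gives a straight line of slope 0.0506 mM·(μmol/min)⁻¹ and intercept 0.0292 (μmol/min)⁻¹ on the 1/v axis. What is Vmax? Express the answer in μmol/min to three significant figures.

34.2 μmol/min

The y-intercept of a Lineweaver–Burk plot equals 1/Vmax, so Vmax = 1/0.0292 = 34.2 μmol/min.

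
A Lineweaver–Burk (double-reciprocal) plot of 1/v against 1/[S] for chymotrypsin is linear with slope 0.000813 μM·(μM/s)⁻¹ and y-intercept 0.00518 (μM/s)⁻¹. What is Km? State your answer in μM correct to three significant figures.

0.157 μM

y-intercept = 1/Vmax ⇒ Vmax = 193 μM/s; slope = Km/Vmax ⇒ Km = slope × Vmax.
Km = 0.000813 × 193 = 0.157 μM.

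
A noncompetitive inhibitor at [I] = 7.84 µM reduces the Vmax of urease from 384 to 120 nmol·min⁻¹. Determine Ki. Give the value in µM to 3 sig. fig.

Noncompetitive: Vmax,app = Vmax/α with α = 1 + [I]/Ki.
α = Vmax/Vmax,app = 384/120 = 3.200.
Since α = 1 + [I]/Ki, [I]/Ki = 3.200 − 1 = 2.200 and Ki = 7.84/2.200 = 3.56 µM.

3.56 µM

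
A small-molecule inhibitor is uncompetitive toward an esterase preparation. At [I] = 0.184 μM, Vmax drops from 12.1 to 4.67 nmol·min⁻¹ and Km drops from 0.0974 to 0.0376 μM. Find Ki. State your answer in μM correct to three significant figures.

0.116 μM

Uncompetitive: Vmax,app = Vmax/α (and Km,app = Km/α) with α = 1 + [I]/Ki.
α = Vmax/Vmax,app = 12.1/4.67 = 2.591.
Since α = 1 + [I]/Ki, [I]/Ki = 2.591 − 1 = 1.591 and Ki = 0.184/1.591 = 0.116 μM.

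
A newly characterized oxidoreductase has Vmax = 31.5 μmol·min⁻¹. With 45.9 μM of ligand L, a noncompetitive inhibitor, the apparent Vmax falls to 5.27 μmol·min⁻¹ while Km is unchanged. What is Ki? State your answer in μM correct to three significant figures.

9.22 μM

Noncompetitive: Vmax,app = Vmax/α with α = 1 + [I]/Ki.
α = Vmax/Vmax,app = 31.5/5.27 = 5.977.
Ki = [I]/(α − 1) = 45.9/4.977 = 9.22 μM.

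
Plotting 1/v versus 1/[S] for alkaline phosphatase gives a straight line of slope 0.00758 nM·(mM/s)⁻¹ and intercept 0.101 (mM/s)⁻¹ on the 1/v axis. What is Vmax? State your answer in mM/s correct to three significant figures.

9.90 mM/s

The y-intercept of a Lineweaver–Burk plot equals 1/Vmax, so Vmax = 1/0.101 = 9.90 mM/s.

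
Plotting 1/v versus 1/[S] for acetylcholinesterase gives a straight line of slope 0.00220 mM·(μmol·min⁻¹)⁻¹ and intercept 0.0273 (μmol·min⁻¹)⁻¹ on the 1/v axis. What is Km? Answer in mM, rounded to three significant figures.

y-intercept = 1/Vmax ⇒ Vmax = 36.6 μmol·min⁻¹; slope = Km/Vmax ⇒ Km = slope × Vmax.
Km = 0.00220 × 36.6 = 0.0806 mM.

0.0806 mM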